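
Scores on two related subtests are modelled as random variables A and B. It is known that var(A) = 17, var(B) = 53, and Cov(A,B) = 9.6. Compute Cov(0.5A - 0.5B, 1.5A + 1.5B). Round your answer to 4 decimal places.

Cov(0.5A - 0.5B, 1.5A + 1.5B) = (0.5)(1.5)var(A) + (-0.5)(1.5)var(B) + [(0.5)(1.5) + (-0.5)(1.5)]Cov(A,B)
= 0.75·17 + -0.75·53 + 0·9.6 = -27

-27.0000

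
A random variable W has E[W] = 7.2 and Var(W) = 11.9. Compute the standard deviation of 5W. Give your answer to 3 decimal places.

17.248

Var(5W) = (5)²·11.9 = 297.5
SD(5W) = √297.5 ≈ 17.248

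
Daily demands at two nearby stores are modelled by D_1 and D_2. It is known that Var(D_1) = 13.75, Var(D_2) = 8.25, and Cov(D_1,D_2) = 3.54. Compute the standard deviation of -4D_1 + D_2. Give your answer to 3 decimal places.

Var(-4D_1 + D_2) = (-4)²·Var(D_1) + (1)²·Var(D_2) + 2·(-4)·(1)·Cov(D_1,D_2)
= 16·13.75 + 1·8.25 + -8·3.54 = 199.93
sd(-4D_1 + D_2) = √199.93 ≈ 14.140

14.140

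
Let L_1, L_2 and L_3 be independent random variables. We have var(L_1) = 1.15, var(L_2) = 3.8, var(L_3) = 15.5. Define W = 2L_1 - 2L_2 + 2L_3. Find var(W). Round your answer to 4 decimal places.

By independence, var(W) = (2)²var(L_1) + (-2)²var(L_2) + (2)²var(L_3)
= (2)²·1.15 + (-2)²·3.8 + (2)²·15.5 = 81.8

81.8000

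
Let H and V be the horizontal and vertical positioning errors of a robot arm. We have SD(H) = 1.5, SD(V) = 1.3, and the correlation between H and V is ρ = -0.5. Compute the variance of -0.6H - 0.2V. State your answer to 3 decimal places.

var(H) = (1.5)² = 2.25;  var(V) = (1.3)² = 1.69
cov(H,V) = ρ·SD(H)·SD(V) = -0.5·1.5·1.3 = -0.975
var(-0.6H - 0.2V) = (-0.6)²·var(H) + (-0.2)²·var(V) + 2·(-0.6)·(-0.2)·cov(H,V)
= 0.36·2.25 + 0.04·1.69 + 0.24·-0.975 = 0.6436

0.644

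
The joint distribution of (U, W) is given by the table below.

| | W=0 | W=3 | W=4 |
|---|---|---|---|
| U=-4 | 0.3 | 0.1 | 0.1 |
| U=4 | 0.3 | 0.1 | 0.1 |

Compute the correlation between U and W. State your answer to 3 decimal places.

E[U] = 0,  E[W] = 1.4
E[UW] = 0
Cov(U,W) = E[UW] − E[U]E[W] = 0 − (0)(1.4) = 0
Var(U) = 16,  Var(W) = 3.04
ρ = 0 / √(16·3.04) ≈ 0.000

0.000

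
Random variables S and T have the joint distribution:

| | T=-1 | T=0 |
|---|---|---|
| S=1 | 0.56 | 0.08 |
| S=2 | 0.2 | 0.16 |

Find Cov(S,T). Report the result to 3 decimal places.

E[S] = 1.36,  E[T] = -0.76
E[ST] = -0.96
Cov(S,T) = E[ST] − E[S]E[T] = -0.96 − (1.36)(-0.76) = 0.0736

0.074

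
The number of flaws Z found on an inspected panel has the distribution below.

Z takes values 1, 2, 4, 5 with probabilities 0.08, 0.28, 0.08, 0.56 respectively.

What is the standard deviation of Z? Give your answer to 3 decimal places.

1.530

E[Z] = (1)(0.08) + (2)(0.28) + (4)(0.08) + (5)(0.56) = 3.76
E[Z²] = (1)²(0.08) + (2)²(0.28) + (4)²(0.08) + (5)²(0.56) = 16.48
var(Z) = E[Z²] − (E[Z])² = 16.48 − (3.76)² = 2.3424
sd(Z) = √2.3424 ≈ 1.530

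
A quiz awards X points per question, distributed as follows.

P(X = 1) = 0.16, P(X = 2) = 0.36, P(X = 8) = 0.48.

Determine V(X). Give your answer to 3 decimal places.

E[X] = (1)(0.16) + (2)(0.36) + (8)(0.48) = 4.72
E[X²] = (1)²(0.16) + (2)²(0.36) + (8)²(0.48) = 32.32
V(X) = E[X²] − (E[X])² = 32.32 − (4.72)² = 10.0416

10.042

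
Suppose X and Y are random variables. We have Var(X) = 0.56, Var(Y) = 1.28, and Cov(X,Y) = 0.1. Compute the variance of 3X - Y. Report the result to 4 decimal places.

5.7200

Var(3X - Y) = (3)²·Var(X) + (-1)²·Var(Y) + 2·(3)·(-1)·Cov(X,Y)
= 9·0.56 + 1·1.28 + -6·0.1 = 5.72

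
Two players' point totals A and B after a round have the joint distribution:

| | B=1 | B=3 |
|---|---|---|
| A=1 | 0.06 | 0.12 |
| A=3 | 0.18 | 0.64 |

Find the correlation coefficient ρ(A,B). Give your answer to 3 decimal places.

0.102

E[A] = 2.64,  E[B] = 2.52
E[AB] = 6.72
Cov(A,B) = E[AB] − E[A]E[B] = 6.72 − (2.64)(2.52) = 0.0672
Var(A) = 0.5904,  Var(B) = 0.7296
ρ = 0.0672 / √(0.5904·0.7296) ≈ 0.102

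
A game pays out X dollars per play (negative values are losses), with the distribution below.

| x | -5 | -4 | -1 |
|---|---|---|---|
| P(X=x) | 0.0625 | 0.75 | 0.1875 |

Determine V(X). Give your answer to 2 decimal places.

1.50

E[X] = (-5)(0.0625) + (-4)(0.75) + (-1)(0.1875) = -3.5
E[X²] = (-5)²(0.0625) + (-4)²(0.75) + (-1)²(0.1875) = 13.75
V(X) = E[X²] − (E[X])² = 13.75 − (-3.5)² = 1.5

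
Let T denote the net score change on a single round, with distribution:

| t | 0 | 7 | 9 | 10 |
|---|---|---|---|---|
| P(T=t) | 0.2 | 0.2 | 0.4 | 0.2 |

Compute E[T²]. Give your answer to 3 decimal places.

62.200

E[T²] = (0)²(0.2) + (7)²(0.2) + (9)²(0.4) + (10)²(0.2) = 62.2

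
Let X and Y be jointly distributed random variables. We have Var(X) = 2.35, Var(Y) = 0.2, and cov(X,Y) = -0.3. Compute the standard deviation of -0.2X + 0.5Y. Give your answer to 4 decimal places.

0.4517

Var(-0.2X + 0.5Y) = (-0.2)²·Var(X) + (0.5)²·Var(Y) + 2·(-0.2)·(0.5)·cov(X,Y)
= 0.04·2.35 + 0.25·0.2 + -0.2·-0.3 = 0.204
SD(-0.2X + 0.5Y) = √0.204 ≈ 0.4517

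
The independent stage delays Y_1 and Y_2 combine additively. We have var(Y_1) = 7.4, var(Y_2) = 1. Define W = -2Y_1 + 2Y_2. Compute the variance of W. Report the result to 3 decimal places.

By independence, var(W) = (-2)²var(Y_1) + (2)²var(Y_2)
= (-2)²·7.4 + (2)²·1 = 33.6

33.600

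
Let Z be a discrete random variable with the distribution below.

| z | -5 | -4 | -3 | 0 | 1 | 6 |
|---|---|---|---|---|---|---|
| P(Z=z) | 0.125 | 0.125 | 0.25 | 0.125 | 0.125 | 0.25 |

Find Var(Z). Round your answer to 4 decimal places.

E[Z] = (-5)(0.125) + (-4)(0.125) + (-3)(0.25) + (0)(0.125) + (1)(0.125) + (6)(0.25) = -0.25
E[Z²] = (-5)²(0.125) + (-4)²(0.125) + (-3)²(0.25) + (0)²(0.125) + (1)²(0.125) + (6)²(0.25) = 16.5
Var(Z) = E[Z²] − (E[Z])² = 16.5 − (-0.25)² = 16.4375

16.4375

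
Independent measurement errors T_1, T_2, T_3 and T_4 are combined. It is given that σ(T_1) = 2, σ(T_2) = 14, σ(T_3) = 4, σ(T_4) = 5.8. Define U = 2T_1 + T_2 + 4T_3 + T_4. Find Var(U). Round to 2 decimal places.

Var(T_1) = 4, Var(T_2) = 196, Var(T_3) = 16, Var(T_4) = 33.64
By independence, Var(U) = (2)²Var(T_1) + (1)²Var(T_2) + (4)²Var(T_3) + (1)²Var(T_4)
= (2)²·4 + (1)²·196 + (4)²·16 + (1)²·33.64 = 501.64

501.64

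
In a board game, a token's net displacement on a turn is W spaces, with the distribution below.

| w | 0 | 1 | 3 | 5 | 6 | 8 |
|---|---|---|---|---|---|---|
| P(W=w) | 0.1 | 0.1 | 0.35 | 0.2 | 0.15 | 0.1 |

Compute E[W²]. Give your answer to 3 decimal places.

20.050

E[W²] = (0)²(0.1) + (1)²(0.1) + (3)²(0.35) + (5)²(0.2) + (6)²(0.15) + (8)²(0.1) = 20.05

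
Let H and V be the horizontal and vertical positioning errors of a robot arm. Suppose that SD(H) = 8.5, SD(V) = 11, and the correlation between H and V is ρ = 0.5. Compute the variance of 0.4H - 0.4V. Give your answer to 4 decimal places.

15.9600

Var(H) = (8.5)² = 72.25;  Var(V) = (11)² = 121
cov(H,V) = ρ·SD(H)·SD(V) = 0.5·8.5·11 = 46.75
Var(0.4H - 0.4V) = (0.4)²·Var(H) + (-0.4)²·Var(V) + 2·(0.4)·(-0.4)·cov(H,V)
= 0.16·72.25 + 0.16·121 + -0.32·46.75 = 15.96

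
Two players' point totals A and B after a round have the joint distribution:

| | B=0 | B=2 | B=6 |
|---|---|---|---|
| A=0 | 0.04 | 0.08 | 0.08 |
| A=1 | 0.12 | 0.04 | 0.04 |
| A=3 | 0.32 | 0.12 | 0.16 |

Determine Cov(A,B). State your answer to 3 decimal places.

E[A] = 2,  E[B] = 2.16
E[AB] = 3.92
Cov(A,B) = E[AB] − E[A]E[B] = 3.92 − (2)(2.16) = -0.4

-0.400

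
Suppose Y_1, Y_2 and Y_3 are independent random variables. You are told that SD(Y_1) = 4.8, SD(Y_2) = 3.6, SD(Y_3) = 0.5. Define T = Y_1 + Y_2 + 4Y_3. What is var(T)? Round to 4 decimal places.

var(Y_1) = 23.04, var(Y_2) = 12.96, var(Y_3) = 0.25
By independence, var(T) = (1)²var(Y_1) + (1)²var(Y_2) + (4)²var(Y_3)
= (1)²·23.04 + (1)²·12.96 + (4)²·0.25 = 40

40.0000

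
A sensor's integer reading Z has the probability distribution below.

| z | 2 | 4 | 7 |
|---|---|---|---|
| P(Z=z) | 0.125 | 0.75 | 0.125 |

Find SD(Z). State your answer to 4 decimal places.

1.2686

E[Z] = (2)(0.125) + (4)(0.75) + (7)(0.125) = 4.125
E[Z²] = (2)²(0.125) + (4)²(0.75) + (7)²(0.125) = 18.625
var(Z) = E[Z²] − (E[Z])² = 18.625 − (4.125)² = 1.609375
SD(Z) = √1.609375 ≈ 1.2686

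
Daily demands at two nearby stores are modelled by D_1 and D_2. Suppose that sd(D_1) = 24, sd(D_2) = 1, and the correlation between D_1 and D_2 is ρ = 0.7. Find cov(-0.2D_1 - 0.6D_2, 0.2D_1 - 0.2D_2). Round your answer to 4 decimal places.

V(D_1) = (24)² = 576;  V(D_2) = (1)² = 1
cov(D_1,D_2) = ρ·sd(D_1)·sd(D_2) = 0.7·24·1 = 16.8
cov(-0.2D_1 - 0.6D_2, 0.2D_1 - 0.2D_2) = (-0.2)(0.2)V(D_1) + (-0.6)(-0.2)V(D_2) + [(-0.2)(-0.2) + (-0.6)(0.2)]cov(D_1,D_2)
= -0.04·576 + 0.12·1 + -0.08·16.8 = -24.264

-24.2640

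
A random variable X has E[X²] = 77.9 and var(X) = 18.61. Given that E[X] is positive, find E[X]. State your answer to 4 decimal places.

(E[X])² = E[X²] − var(X) = 77.9 − 18.61 = 59.29
E[X] = √59.29 = 7.7

7.7000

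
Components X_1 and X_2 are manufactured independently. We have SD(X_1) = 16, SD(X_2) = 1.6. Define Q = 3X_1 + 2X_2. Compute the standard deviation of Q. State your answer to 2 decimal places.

48.11

V(X_1) = 256, V(X_2) = 2.56
By independence, V(Q) = (3)²V(X_1) + (2)²V(X_2)
= (3)²·256 + (2)²·2.56 = 2314.24
SD(Q) = √2314.24 ≈ 48.11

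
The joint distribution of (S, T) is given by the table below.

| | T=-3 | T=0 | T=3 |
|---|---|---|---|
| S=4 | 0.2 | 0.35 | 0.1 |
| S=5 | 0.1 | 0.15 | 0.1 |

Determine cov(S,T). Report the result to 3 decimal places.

0.105

E[S] = 4.35,  E[T] = -0.3
E[ST] = -1.2
cov(S,T) = E[ST] − E[S]E[T] = -1.2 − (4.35)(-0.3) = 0.105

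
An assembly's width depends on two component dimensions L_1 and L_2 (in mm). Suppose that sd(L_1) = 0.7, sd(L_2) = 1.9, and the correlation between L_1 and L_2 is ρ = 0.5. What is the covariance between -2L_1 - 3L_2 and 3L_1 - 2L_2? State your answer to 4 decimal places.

15.3950

V(L_1) = (0.7)² = 0.49;  V(L_2) = (1.9)² = 3.61
cov(L_1,L_2) = ρ·sd(L_1)·sd(L_2) = 0.5·0.7·1.9 = 0.665
cov(-2L_1 - 3L_2, 3L_1 - 2L_2) = (-2)(3)V(L_1) + (-3)(-2)V(L_2) + [(-2)(-2) + (-3)(3)]cov(L_1,L_2)
= -6·0.49 + 6·3.61 + -5·0.665 = 15.395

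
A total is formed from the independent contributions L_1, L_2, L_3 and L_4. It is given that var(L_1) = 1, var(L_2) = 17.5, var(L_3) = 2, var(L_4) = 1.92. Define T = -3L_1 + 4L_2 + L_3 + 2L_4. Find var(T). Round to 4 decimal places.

By independence, var(T) = (-3)²var(L_1) + (4)²var(L_2) + (1)²var(L_3) + (2)²var(L_4)
= (-3)²·1 + (4)²·17.5 + (1)²·2 + (2)²·1.92 = 298.68

298.6800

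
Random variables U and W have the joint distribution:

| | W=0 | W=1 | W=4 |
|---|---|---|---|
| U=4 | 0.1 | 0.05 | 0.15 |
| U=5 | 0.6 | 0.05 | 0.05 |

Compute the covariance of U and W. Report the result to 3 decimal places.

-0.380

E[U] = 4.7,  E[W] = 0.9
E[UW] = 3.85
cov(U,W) = E[UW] − E[U]E[W] = 3.85 − (4.7)(0.9) = -0.38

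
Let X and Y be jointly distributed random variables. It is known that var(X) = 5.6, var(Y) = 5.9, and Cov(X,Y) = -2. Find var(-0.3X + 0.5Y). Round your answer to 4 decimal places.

2.5790

var(-0.3X + 0.5Y) = (-0.3)²·var(X) + (0.5)²·var(Y) + 2·(-0.3)·(0.5)·Cov(X,Y)
= 0.09·5.6 + 0.25·5.9 + -0.3·-2 = 2.579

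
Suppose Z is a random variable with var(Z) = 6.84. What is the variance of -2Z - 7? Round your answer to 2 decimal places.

27.36

var(-2Z - 7) = (-2)²·var(Z) = 4·6.84 = 27.36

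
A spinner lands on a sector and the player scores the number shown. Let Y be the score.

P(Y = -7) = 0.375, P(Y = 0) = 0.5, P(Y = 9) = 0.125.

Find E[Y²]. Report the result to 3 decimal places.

E[Y²] = (-7)²(0.375) + (0)²(0.5) + (9)²(0.125) = 28.5

28.500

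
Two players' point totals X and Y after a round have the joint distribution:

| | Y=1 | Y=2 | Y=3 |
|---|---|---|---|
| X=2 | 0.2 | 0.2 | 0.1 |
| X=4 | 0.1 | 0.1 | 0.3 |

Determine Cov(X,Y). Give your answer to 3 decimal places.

0.300

E[X] = 3,  E[Y] = 2.1
E[XY] = 6.6
Cov(X,Y) = E[XY] − E[X]E[Y] = 6.6 − (3)(2.1) = 0.3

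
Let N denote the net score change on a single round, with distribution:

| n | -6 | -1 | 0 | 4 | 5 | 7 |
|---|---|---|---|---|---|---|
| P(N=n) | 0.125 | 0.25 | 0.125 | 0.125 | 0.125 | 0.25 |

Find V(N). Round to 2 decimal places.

E[N] = (-6)(0.125) + (-1)(0.25) + (0)(0.125) + (4)(0.125) + (5)(0.125) + (7)(0.25) = 1.875
E[N²] = (-6)²(0.125) + (-1)²(0.25) + (0)²(0.125) + (4)²(0.125) + (5)²(0.125) + (7)²(0.25) = 22.125
V(N) = E[N²] − (E[N])² = 22.125 − (1.875)² = 18.609375

18.61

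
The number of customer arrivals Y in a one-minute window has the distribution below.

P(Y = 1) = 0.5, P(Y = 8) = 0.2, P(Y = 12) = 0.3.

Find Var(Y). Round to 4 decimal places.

E[Y] = (1)(0.5) + (8)(0.2) + (12)(0.3) = 5.7
E[Y²] = (1)²(0.5) + (8)²(0.2) + (12)²(0.3) = 56.5
Var(Y) = E[Y²] − (E[Y])² = 56.5 − (5.7)² = 24.01

24.0100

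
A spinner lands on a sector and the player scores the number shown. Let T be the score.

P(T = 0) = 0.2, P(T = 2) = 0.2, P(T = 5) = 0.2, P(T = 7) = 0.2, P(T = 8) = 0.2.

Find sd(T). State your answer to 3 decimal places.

E[T] = (0)(0.2) + (2)(0.2) + (5)(0.2) + (7)(0.2) + (8)(0.2) = 4.4
E[T²] = (0)²(0.2) + (2)²(0.2) + (5)²(0.2) + (7)²(0.2) + (8)²(0.2) = 28.4
Var(T) = E[T²] − (E[T])² = 28.4 − (4.4)² = 9.04
sd(T) = √9.04 ≈ 3.007

3.007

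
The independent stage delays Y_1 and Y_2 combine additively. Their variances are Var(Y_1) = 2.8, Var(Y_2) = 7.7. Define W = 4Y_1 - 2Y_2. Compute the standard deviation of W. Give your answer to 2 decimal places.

8.69

By independence, Var(W) = (4)²Var(Y_1) + (-2)²Var(Y_2)
= (4)²·2.8 + (-2)²·7.7 = 75.6
sd(W) = √75.6 ≈ 8.69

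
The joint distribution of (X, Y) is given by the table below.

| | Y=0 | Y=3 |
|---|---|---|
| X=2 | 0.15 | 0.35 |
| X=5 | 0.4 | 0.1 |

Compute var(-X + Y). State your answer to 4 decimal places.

6.7275

E[X] = 3.5,  E[Y] = 1.35,  E[XY] = 3.6
var(X) = 14.5 − (3.5)² = 2.25;  var(Y) = 4.05 − (1.35)² = 2.2275
Cov(X,Y) = 3.6 − (3.5)(1.35) = -1.125
var(-X + Y) = (-1)²·2.25 + (1)²·2.2275 + 2·(-1)·(1)·-1.125 = 6.7275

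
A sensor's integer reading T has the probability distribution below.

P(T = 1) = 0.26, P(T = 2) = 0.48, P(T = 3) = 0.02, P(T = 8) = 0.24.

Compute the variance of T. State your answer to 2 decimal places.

7.48

E[T] = (1)(0.26) + (2)(0.48) + (3)(0.02) + (8)(0.24) = 3.2
E[T²] = (1)²(0.26) + (2)²(0.48) + (3)²(0.02) + (8)²(0.24) = 17.72
Var(T) = E[T²] − (E[T])² = 17.72 − (3.2)² = 7.48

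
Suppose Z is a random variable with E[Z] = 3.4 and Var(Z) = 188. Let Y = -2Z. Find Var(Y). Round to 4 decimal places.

Var(-2Z) = (-2)²·Var(Z) = 4·188 = 752

752.0000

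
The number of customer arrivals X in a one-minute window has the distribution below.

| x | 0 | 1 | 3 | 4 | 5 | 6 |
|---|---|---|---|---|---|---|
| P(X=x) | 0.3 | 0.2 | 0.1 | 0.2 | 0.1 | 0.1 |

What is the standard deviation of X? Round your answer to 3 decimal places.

E[X] = (0)(0.3) + (1)(0.2) + (3)(0.1) + (4)(0.2) + (5)(0.1) + (6)(0.1) = 2.4
E[X²] = (0)²(0.3) + (1)²(0.2) + (3)²(0.1) + (4)²(0.2) + (5)²(0.1) + (6)²(0.1) = 10.4
Var(X) = E[X²] − (E[X])² = 10.4 − (2.4)² = 4.64
SD(X) = √4.64 ≈ 2.154

2.154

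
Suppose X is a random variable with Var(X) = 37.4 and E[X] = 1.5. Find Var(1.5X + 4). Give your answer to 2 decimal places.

84.15

Var(1.5X + 4) = (1.5)²·Var(X) = 2.25·37.4 = 84.15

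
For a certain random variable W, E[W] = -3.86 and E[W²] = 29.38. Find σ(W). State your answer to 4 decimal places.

3.8053

Var(W) = 29.38 − (-3.86)² = 14.4804
σ(W) = √14.4804 ≈ 3.8053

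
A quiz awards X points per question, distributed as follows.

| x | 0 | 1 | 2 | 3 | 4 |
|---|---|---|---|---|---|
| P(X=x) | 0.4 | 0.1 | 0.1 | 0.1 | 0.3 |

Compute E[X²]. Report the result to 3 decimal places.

6.200

E[X²] = (0)²(0.4) + (1)²(0.1) + (2)²(0.1) + (3)²(0.1) + (4)²(0.3) = 6.2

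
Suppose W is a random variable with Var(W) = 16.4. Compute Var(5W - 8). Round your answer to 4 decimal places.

410.0000

Var(5W - 8) = (5)²·Var(W) = 25·16.4 = 410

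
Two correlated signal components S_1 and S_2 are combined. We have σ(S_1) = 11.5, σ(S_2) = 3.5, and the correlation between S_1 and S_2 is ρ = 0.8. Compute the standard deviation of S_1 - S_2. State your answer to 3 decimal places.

8.950

Var(S_1) = (11.5)² = 132.25;  Var(S_2) = (3.5)² = 12.25
cov(S_1,S_2) = ρ·σ(S_1)·σ(S_2) = 0.8·11.5·3.5 = 32.2
Var(S_1 - S_2) = (1)²·Var(S_1) + (-1)²·Var(S_2) + 2·(1)·(-1)·cov(S_1,S_2)
= 1·132.25 + 1·12.25 + -2·32.2 = 80.1
σ(S_1 - S_2) = √80.1 ≈ 8.950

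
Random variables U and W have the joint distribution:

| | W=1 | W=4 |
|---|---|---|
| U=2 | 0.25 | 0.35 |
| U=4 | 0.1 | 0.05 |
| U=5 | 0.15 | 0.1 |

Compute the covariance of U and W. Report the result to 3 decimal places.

-0.375

E[U] = 3.05,  E[W] = 2.5
E[UW] = 7.25
cov(U,W) = E[UW] − E[U]E[W] = 7.25 − (3.05)(2.5) = -0.375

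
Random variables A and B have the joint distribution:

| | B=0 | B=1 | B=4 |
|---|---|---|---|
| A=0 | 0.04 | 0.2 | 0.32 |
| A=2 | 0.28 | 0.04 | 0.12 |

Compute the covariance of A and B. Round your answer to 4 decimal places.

-0.7200

E[A] = 0.88,  E[B] = 2
E[AB] = 1.04
cov(A,B) = E[AB] − E[A]E[B] = 1.04 − (0.88)(2) = -0.72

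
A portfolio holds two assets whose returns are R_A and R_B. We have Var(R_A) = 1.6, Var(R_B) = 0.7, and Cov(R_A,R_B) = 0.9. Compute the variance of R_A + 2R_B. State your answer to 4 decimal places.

8.0000

Var(R_A + 2R_B) = (1)²·Var(R_A) + (2)²·Var(R_B) + 2·(1)·(2)·Cov(R_A,R_B)
= 1·1.6 + 4·0.7 + 4·0.9 = 8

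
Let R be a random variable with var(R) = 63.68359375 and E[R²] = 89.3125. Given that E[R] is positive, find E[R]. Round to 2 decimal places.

(E[R])² = E[R²] − var(R) = 89.3125 − 63.68359375 = 25.62890625
E[R] = √25.62890625 = 5.0625

5.06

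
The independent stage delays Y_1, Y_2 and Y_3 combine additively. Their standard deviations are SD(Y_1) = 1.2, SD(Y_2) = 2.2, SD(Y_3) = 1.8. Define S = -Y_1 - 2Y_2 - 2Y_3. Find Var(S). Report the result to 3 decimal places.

Var(Y_1) = 1.44, Var(Y_2) = 4.84, Var(Y_3) = 3.24
By independence, Var(S) = (-1)²Var(Y_1) + (-2)²Var(Y_2) + (-2)²Var(Y_3)
= (-1)²·1.44 + (-2)²·4.84 + (-2)²·3.24 = 33.76

33.760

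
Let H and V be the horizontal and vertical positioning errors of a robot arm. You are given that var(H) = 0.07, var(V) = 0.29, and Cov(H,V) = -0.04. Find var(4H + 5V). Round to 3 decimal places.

6.770

var(4H + 5V) = (4)²·var(H) + (5)²·var(V) + 2·(4)·(5)·Cov(H,V)
= 16·0.07 + 25·0.29 + 40·-0.04 = 6.77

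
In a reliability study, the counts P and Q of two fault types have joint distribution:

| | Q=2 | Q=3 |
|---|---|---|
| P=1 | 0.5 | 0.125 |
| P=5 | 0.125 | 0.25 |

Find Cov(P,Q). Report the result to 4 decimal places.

0.4375

E[P] = 2.5,  E[Q] = 2.375
E[PQ] = 6.375
Cov(P,Q) = E[PQ] − E[P]E[Q] = 6.375 − (2.5)(2.375) = 0.4375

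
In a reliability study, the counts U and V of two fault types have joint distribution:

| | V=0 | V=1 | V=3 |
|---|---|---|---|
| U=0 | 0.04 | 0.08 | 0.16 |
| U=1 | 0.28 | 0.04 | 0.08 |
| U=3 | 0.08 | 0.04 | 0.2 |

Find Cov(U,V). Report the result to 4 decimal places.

E[U] = 1.36,  E[V] = 1.48
E[UV] = 2.2
Cov(U,V) = E[UV] − E[U]E[V] = 2.2 − (1.36)(1.48) = 0.1872

0.1872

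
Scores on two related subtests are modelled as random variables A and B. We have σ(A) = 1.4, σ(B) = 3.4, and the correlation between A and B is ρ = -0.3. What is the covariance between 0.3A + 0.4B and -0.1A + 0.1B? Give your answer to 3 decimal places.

0.418

Var(A) = (1.4)² = 1.96;  Var(B) = (3.4)² = 11.56
Cov(A,B) = ρ·σ(A)·σ(B) = -0.3·1.4·3.4 = -1.428
Cov(0.3A + 0.4B, -0.1A + 0.1B) = (0.3)(-0.1)Var(A) + (0.4)(0.1)Var(B) + [(0.3)(0.1) + (0.4)(-0.1)]Cov(A,B)
= -0.03·1.96 + 0.04·11.56 + -0.01·-1.428 = 0.41788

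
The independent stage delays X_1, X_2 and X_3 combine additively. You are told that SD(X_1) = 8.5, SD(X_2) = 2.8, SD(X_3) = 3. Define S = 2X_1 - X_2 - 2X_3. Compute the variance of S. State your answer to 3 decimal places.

332.840

var(X_1) = 72.25, var(X_2) = 7.84, var(X_3) = 9
By independence, var(S) = (2)²var(X_1) + (-1)²var(X_2) + (-2)²var(X_3)
= (2)²·72.25 + (-1)²·7.84 + (-2)²·9 = 332.84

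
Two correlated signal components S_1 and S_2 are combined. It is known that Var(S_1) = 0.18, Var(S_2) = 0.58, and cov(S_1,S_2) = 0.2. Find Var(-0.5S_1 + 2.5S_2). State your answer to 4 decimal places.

Var(-0.5S_1 + 2.5S_2) = (-0.5)²·Var(S_1) + (2.5)²·Var(S_2) + 2·(-0.5)·(2.5)·cov(S_1,S_2)
= 0.25·0.18 + 6.25·0.58 + -2.5·0.2 = 3.17

3.1700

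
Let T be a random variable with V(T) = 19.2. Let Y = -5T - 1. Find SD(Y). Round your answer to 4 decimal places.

V(-5T - 1) = (-5)²·19.2 = 480
SD(Y) = √480 ≈ 21.9089

21.9089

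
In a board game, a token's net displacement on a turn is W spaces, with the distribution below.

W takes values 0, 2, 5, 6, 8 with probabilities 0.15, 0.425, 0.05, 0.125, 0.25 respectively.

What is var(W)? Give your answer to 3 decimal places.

8.628

E[W] = (0)(0.15) + (2)(0.425) + (5)(0.05) + (6)(0.125) + (8)(0.25) = 3.85
E[W²] = (0)²(0.15) + (2)²(0.425) + (5)²(0.05) + (6)²(0.125) + (8)²(0.25) = 23.45
var(W) = E[W²] − (E[W])² = 23.45 − (3.85)² = 8.6275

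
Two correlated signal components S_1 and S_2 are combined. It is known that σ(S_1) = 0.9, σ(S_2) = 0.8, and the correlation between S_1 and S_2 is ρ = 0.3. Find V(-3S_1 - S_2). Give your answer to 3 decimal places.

V(S_1) = (0.9)² = 0.81;  V(S_2) = (0.8)² = 0.64
Cov(S_1,S_2) = ρ·σ(S_1)·σ(S_2) = 0.3·0.9·0.8 = 0.216
V(-3S_1 - S_2) = (-3)²·V(S_1) + (-1)²·V(S_2) + 2·(-3)·(-1)·Cov(S_1,S_2)
= 9·0.81 + 1·0.64 + 6·0.216 = 9.226

9.226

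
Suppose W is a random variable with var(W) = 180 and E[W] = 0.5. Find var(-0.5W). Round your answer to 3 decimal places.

var(-0.5W) = (-0.5)²·var(W) = 0.25·180 = 45

45.000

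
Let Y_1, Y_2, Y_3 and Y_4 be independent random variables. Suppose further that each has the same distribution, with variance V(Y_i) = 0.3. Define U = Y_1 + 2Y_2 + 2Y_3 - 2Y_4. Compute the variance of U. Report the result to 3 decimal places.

3.900

By independence, V(U) = (1)²V(Y_1) + (2)²V(Y_2) + (2)²V(Y_3) + (-2)²V(Y_4)
= (1)²·0.3 + (2)²·0.3 + (2)²·0.3 + (-2)²·0.3 = 3.9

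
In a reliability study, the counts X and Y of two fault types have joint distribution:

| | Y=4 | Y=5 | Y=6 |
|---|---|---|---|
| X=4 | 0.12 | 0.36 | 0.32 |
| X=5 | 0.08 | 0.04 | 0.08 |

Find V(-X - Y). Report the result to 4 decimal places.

0.6400

E[X] = 4.2,  E[Y] = 5.2,  E[XY] = 21.8
V(X) = 17.8 − (4.2)² = 0.16;  V(Y) = 27.6 − (5.2)² = 0.56
cov(X,Y) = 21.8 − (4.2)(5.2) = -0.04
V(-X - Y) = (-1)²·0.16 + (-1)²·0.56 + 2·(-1)·(-1)·-0.04 = 0.64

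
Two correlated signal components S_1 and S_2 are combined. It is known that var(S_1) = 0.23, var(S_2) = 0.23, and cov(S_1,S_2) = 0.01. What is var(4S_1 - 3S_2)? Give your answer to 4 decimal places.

5.5100

var(4S_1 - 3S_2) = (4)²·var(S_1) + (-3)²·var(S_2) + 2·(4)·(-3)·cov(S_1,S_2)
= 16·0.23 + 9·0.23 + -24·0.01 = 5.51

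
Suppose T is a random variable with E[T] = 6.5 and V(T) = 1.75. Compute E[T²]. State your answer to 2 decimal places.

E[T²] = V(T) + (E[T])² = 1.75 + (6.5)² = 44

44.00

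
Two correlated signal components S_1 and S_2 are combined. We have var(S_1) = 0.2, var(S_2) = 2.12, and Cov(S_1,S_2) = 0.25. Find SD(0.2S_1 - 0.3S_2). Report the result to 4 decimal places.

0.4109

var(0.2S_1 - 0.3S_2) = (0.2)²·var(S_1) + (-0.3)²·var(S_2) + 2·(0.2)·(-0.3)·Cov(S_1,S_2)
= 0.04·0.2 + 0.09·2.12 + -0.12·0.25 = 0.1688
SD(0.2S_1 - 0.3S_2) = √0.1688 ≈ 0.4109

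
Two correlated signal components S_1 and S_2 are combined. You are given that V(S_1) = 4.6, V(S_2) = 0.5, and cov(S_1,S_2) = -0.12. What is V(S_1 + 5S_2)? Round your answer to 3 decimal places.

15.900

V(S_1 + 5S_2) = (1)²·V(S_1) + (5)²·V(S_2) + 2·(1)·(5)·cov(S_1,S_2)
= 1·4.6 + 25·0.5 + 10·-0.12 = 15.9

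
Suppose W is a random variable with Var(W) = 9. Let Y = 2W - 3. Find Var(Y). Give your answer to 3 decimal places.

Var(2W - 3) = (2)²·Var(W) = 4·9 = 36

36.000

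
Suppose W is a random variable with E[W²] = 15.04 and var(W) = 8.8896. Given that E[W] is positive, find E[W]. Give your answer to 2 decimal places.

(E[W])² = E[W²] − var(W) = 15.04 − 8.8896 = 6.1504
E[W] = √6.1504 = 2.48

2.48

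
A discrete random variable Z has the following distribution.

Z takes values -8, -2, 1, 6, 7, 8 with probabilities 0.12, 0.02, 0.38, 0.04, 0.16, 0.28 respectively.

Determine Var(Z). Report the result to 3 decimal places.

26.460

E[Z] = (-8)(0.12) + (-2)(0.02) + (1)(0.38) + (6)(0.04) + (7)(0.16) + (8)(0.28) = 2.98
E[Z²] = (-8)²(0.12) + (-2)²(0.02) + (1)²(0.38) + (6)²(0.04) + (7)²(0.16) + (8)²(0.28) = 35.34
Var(Z) = E[Z²] − (E[Z])² = 35.34 − (2.98)² = 26.4596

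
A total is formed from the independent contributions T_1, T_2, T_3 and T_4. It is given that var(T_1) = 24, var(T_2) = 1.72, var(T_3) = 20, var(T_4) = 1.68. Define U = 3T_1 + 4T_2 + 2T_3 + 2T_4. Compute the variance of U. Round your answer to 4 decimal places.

330.2400

By independence, var(U) = (3)²var(T_1) + (4)²var(T_2) + (2)²var(T_3) + (2)²var(T_4)
= (3)²·24 + (4)²·1.72 + (2)²·20 + (2)²·1.68 = 330.24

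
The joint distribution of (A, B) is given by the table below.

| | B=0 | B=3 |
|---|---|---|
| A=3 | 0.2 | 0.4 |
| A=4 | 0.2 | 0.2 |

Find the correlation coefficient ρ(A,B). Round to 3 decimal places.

E[A] = 3.4,  E[B] = 1.8
E[AB] = 6
cov(A,B) = E[AB] − E[A]E[B] = 6 − (3.4)(1.8) = -0.12
V(A) = 0.24,  V(B) = 2.16
ρ = -0.12 / √(0.24·2.16) ≈ -0.167

-0.167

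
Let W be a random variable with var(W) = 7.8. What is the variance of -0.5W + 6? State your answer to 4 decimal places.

1.9500

var(-0.5W + 6) = (-0.5)²·var(W) = 0.25·7.8 = 1.95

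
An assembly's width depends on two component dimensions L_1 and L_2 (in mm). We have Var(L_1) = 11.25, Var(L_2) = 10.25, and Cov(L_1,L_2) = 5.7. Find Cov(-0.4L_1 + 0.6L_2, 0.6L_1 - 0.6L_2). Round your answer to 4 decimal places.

Cov(-0.4L_1 + 0.6L_2, 0.6L_1 - 0.6L_2) = (-0.4)(0.6)Var(L_1) + (0.6)(-0.6)Var(L_2) + [(-0.4)(-0.6) + (0.6)(0.6)]Cov(L_1,L_2)
= -0.24·11.25 + -0.36·10.25 + 0.6·5.7 = -2.97

-2.9700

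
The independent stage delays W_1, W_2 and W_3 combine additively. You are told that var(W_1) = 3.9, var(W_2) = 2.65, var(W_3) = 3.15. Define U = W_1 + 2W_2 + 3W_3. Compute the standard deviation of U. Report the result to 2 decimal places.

By independence, var(U) = (1)²var(W_1) + (2)²var(W_2) + (3)²var(W_3)
= (1)²·3.9 + (2)²·2.65 + (3)²·3.15 = 42.85
SD(U) = √42.85 ≈ 6.55

6.55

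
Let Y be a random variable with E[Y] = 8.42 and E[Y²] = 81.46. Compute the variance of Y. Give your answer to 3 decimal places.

Var(Y) = 81.46 − (8.42)² = 10.5636

10.564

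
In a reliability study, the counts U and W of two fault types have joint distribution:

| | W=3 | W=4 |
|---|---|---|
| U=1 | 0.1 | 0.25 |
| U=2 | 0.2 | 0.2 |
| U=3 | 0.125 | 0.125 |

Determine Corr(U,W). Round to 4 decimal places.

E[U] = 1.9,  E[W] = 3.575
E[UW] = 6.725
Cov(U,W) = E[UW] − E[U]E[W] = 6.725 − (1.9)(3.575) = -0.0675
Var(U) = 0.59,  Var(W) = 0.244375
ρ = -0.0675 / √(0.59·0.244375) ≈ -0.1778

-0.1778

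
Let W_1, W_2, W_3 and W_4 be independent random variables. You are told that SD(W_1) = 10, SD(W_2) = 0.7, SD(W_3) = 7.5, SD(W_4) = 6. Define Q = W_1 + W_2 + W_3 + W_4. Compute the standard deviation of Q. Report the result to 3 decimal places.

Var(W_1) = 100, Var(W_2) = 0.49, Var(W_3) = 56.25, Var(W_4) = 36
By independence, Var(Q) = (1)²Var(W_1) + (1)²Var(W_2) + (1)²Var(W_3) + (1)²Var(W_4)
= (1)²·100 + (1)²·0.49 + (1)²·56.25 + (1)²·36 = 192.74
SD(Q) = √192.74 ≈ 13.883

13.883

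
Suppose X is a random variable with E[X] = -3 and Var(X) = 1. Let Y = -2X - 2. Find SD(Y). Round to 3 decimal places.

2.000

Var(-2X - 2) = (-2)²·1 = 4
SD(Y) = √4 ≈ 2.000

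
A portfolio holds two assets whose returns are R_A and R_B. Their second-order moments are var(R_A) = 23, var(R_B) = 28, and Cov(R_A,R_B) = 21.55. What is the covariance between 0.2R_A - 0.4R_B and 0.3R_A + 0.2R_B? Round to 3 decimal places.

Cov(0.2R_A - 0.4R_B, 0.3R_A + 0.2R_B) = (0.2)(0.3)var(R_A) + (-0.4)(0.2)var(R_B) + [(0.2)(0.2) + (-0.4)(0.3)]Cov(R_A,R_B)
= 0.06·23 + -0.08·28 + -0.08·21.55 = -2.584

-2.584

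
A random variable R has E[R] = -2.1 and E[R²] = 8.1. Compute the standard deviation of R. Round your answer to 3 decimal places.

1.921

var(R) = 8.1 − (-2.1)² = 3.69
sd(R) = √3.69 ≈ 1.921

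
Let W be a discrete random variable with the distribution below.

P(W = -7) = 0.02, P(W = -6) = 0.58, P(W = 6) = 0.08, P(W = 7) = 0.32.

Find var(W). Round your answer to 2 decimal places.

E[W] = (-7)(0.02) + (-6)(0.58) + (6)(0.08) + (7)(0.32) = -0.9
E[W²] = (-7)²(0.02) + (-6)²(0.58) + (6)²(0.08) + (7)²(0.32) = 40.42
var(W) = E[W²] − (E[W])² = 40.42 − (-0.9)² = 39.61

39.61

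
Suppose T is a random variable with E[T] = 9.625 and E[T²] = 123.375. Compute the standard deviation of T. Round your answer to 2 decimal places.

V(T) = 123.375 − (9.625)² = 30.734375
SD(T) = √30.734375 ≈ 5.54

5.54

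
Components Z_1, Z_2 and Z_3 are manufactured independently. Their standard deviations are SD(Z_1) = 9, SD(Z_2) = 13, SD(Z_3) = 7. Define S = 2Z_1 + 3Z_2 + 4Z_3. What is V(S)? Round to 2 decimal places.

2629.00

V(Z_1) = 81, V(Z_2) = 169, V(Z_3) = 49
By independence, V(S) = (2)²V(Z_1) + (3)²V(Z_2) + (4)²V(Z_3)
= (2)²·81 + (3)²·169 + (4)²·49 = 2629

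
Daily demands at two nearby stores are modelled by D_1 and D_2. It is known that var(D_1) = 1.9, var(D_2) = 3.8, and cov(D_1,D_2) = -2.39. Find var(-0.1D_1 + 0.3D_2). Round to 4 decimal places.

0.5044

var(-0.1D_1 + 0.3D_2) = (-0.1)²·var(D_1) + (0.3)²·var(D_2) + 2·(-0.1)·(0.3)·cov(D_1,D_2)
= 0.01·1.9 + 0.09·3.8 + -0.06·-2.39 = 0.5044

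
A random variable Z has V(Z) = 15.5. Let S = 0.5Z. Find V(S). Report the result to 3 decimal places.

V(0.5Z) = (0.5)²·V(Z) = 0.25·15.5 = 3.875

3.875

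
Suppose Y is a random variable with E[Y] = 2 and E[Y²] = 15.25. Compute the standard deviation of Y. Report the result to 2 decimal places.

var(Y) = 15.25 − (2)² = 11.25
sd(Y) = √11.25 ≈ 3.35

3.35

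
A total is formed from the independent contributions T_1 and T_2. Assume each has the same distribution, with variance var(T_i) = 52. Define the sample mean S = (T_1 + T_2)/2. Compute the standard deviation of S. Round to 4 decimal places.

By independence, var(S) = (0.5)²var(T_1) + (0.5)²var(T_2)
= (0.5)²·52 + (0.5)²·52 = 26
sd(S) = √26 ≈ 5.0990

5.0990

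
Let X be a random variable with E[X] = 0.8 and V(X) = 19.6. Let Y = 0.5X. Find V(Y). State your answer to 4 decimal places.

V(0.5X) = (0.5)²·V(X) = 0.25·19.6 = 4.9

4.9000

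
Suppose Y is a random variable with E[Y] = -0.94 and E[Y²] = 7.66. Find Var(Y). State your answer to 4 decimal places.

6.7764

Var(Y) = 7.66 − (-0.94)² = 6.7764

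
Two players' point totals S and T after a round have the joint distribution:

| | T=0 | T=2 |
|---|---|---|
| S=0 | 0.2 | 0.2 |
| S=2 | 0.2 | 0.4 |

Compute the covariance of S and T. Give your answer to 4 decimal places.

0.1600

E[S] = 1.2,  E[T] = 1.2
E[ST] = 1.6
cov(S,T) = E[ST] − E[S]E[T] = 1.6 − (1.2)(1.2) = 0.16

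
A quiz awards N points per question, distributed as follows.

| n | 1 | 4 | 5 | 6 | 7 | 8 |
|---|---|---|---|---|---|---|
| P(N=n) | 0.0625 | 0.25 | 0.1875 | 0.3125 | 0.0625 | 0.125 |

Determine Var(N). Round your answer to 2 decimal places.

E[N] = (1)(0.0625) + (4)(0.25) + (5)(0.1875) + (6)(0.3125) + (7)(0.0625) + (8)(0.125) = 5.3125
E[N²] = (1)²(0.0625) + (4)²(0.25) + (5)²(0.1875) + (6)²(0.3125) + (7)²(0.0625) + (8)²(0.125) = 31.0625
Var(N) = E[N²] − (E[N])² = 31.0625 − (5.3125)² = 2.83984375

2.84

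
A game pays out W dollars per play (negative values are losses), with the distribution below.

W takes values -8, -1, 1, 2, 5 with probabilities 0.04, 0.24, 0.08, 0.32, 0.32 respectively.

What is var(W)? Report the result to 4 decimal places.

E[W] = (-8)(0.04) + (-1)(0.24) + (1)(0.08) + (2)(0.32) + (5)(0.32) = 1.76
E[W²] = (-8)²(0.04) + (-1)²(0.24) + (1)²(0.08) + (2)²(0.32) + (5)²(0.32) = 12.16
var(W) = E[W²] − (E[W])² = 12.16 − (1.76)² = 9.0624

9.0624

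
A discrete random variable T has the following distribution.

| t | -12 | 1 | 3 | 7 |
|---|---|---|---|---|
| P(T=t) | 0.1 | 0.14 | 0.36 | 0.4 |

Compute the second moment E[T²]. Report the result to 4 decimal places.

37.3800

E[T²] = (-12)²(0.1) + (1)²(0.14) + (3)²(0.36) + (7)²(0.4) = 37.38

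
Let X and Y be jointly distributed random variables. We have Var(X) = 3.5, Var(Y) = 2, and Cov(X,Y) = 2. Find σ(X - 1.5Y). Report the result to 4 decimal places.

1.4142

Var(X - 1.5Y) = (1)²·Var(X) + (-1.5)²·Var(Y) + 2·(1)·(-1.5)·Cov(X,Y)
= 1·3.5 + 2.25·2 + -3·2 = 2
σ(X - 1.5Y) = √2 ≈ 1.4142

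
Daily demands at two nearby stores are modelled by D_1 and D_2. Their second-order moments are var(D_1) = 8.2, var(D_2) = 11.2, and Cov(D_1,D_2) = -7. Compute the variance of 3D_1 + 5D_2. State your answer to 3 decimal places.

143.800

var(3D_1 + 5D_2) = (3)²·var(D_1) + (5)²·var(D_2) + 2·(3)·(5)·Cov(D_1,D_2)
= 9·8.2 + 25·11.2 + 30·-7 = 143.8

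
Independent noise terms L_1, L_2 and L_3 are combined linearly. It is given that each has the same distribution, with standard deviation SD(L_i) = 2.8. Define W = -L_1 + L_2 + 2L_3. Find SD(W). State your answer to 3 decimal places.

6.859

Var(L_i) = (2.8)² = 7.84
By independence, Var(W) = (-1)²Var(L_1) + (1)²Var(L_2) + (2)²Var(L_3)
= (-1)²·7.84 + (1)²·7.84 + (2)²·7.84 = 47.04
SD(W) = √47.04 ≈ 6.859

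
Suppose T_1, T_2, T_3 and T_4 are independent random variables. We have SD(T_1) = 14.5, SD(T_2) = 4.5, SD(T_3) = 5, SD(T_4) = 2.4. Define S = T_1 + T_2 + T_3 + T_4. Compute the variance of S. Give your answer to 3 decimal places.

261.260

Var(T_1) = 210.25, Var(T_2) = 20.25, Var(T_3) = 25, Var(T_4) = 5.76
By independence, Var(S) = (1)²Var(T_1) + (1)²Var(T_2) + (1)²Var(T_3) + (1)²Var(T_4)
= (1)²·210.25 + (1)²·20.25 + (1)²·25 + (1)²·5.76 = 261.26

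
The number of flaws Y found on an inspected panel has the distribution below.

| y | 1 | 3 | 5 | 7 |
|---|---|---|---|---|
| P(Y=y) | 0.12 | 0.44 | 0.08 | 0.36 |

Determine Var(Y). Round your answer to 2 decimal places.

4.71

E[Y] = (1)(0.12) + (3)(0.44) + (5)(0.08) + (7)(0.36) = 4.36
E[Y²] = (1)²(0.12) + (3)²(0.44) + (5)²(0.08) + (7)²(0.36) = 23.72
Var(Y) = E[Y²] − (E[Y])² = 23.72 − (4.36)² = 4.7104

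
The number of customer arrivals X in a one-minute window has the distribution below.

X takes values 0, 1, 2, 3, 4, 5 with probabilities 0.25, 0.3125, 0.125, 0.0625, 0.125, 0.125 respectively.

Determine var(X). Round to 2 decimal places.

2.98

E[X] = (0)(0.25) + (1)(0.3125) + (2)(0.125) + (3)(0.0625) + (4)(0.125) + (5)(0.125) = 1.875
E[X²] = (0)²(0.25) + (1)²(0.3125) + (2)²(0.125) + (3)²(0.0625) + (4)²(0.125) + (5)²(0.125) = 6.5
var(X) = E[X²] − (E[X])² = 6.5 − (1.875)² = 2.984375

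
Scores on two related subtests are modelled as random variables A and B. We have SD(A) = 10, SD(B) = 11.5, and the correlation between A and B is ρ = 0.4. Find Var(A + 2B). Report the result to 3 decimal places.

Var(A) = (10)² = 100;  Var(B) = (11.5)² = 132.25
Cov(A,B) = ρ·SD(A)·SD(B) = 0.4·10·11.5 = 46
Var(A + 2B) = (1)²·Var(A) + (2)²·Var(B) + 2·(1)·(2)·Cov(A,B)
= 1·100 + 4·132.25 + 4·46 = 813

813.000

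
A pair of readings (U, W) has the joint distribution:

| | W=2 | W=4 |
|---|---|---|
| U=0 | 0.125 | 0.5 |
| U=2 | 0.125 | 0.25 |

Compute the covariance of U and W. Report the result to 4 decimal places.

-0.1250

E[U] = 0.75,  E[W] = 3.5
E[UW] = 2.5
Cov(U,W) = E[UW] − E[U]E[W] = 2.5 − (0.75)(3.5) = -0.125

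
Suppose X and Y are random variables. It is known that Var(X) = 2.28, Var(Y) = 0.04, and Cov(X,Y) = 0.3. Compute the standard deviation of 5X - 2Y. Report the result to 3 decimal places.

7.153

Var(5X - 2Y) = (5)²·Var(X) + (-2)²·Var(Y) + 2·(5)·(-2)·Cov(X,Y)
= 25·2.28 + 4·0.04 + -20·0.3 = 51.16
SD(5X - 2Y) = √51.16 ≈ 7.153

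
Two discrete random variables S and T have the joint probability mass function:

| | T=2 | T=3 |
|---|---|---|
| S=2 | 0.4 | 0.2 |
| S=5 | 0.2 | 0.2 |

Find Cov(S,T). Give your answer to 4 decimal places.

0.1200

E[S] = 3.2,  E[T] = 2.4
E[ST] = 7.8
Cov(S,T) = E[ST] − E[S]E[T] = 7.8 − (3.2)(2.4) = 0.12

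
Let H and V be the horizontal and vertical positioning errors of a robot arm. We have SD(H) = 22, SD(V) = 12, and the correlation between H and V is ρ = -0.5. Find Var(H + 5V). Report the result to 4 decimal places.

Var(H) = (22)² = 484;  Var(V) = (12)² = 144
Cov(H,V) = ρ·SD(H)·SD(V) = -0.5·22·12 = -132
Var(H + 5V) = (1)²·Var(H) + (5)²·Var(V) + 2·(1)·(5)·Cov(H,V)
= 1·484 + 25·144 + 10·-132 = 2764

2764.0000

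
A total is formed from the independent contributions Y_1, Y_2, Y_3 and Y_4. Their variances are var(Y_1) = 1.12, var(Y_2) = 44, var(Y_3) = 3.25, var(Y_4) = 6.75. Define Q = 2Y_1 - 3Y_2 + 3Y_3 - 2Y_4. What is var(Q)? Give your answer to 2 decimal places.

By independence, var(Q) = (2)²var(Y_1) + (-3)²var(Y_2) + (3)²var(Y_3) + (-2)²var(Y_4)
= (2)²·1.12 + (-3)²·44 + (3)²·3.25 + (-2)²·6.75 = 456.73

456.73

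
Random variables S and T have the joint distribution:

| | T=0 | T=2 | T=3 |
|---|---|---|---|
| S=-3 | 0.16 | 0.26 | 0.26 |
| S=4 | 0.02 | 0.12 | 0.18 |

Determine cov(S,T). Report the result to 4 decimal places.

E[S] = -0.76,  E[T] = 2.08
E[ST] = -0.78
cov(S,T) = E[ST] − E[S]E[T] = -0.78 − (-0.76)(2.08) = 0.8008

0.8008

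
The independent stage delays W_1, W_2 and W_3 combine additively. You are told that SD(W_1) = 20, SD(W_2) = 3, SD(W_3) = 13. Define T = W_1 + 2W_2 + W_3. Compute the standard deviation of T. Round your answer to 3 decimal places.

24.597

Var(W_1) = 400, Var(W_2) = 9, Var(W_3) = 169
By independence, Var(T) = (1)²Var(W_1) + (2)²Var(W_2) + (1)²Var(W_3)
= (1)²·400 + (2)²·9 + (1)²·169 = 605
SD(T) = √605 ≈ 24.597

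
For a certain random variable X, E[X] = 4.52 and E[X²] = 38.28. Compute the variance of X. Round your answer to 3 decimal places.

var(X) = 38.28 − (4.52)² = 17.8496

17.850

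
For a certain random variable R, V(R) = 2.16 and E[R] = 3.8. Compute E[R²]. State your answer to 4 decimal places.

16.6000

E[R²] = V(R) + (E[R])² = 2.16 + (3.8)² = 16.6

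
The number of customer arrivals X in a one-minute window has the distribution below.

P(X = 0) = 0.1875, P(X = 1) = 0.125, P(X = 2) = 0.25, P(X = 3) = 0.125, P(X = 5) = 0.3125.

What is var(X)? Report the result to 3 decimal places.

3.496

E[X] = (0)(0.1875) + (1)(0.125) + (2)(0.25) + (3)(0.125) + (5)(0.3125) = 2.5625
E[X²] = (0)²(0.1875) + (1)²(0.125) + (2)²(0.25) + (3)²(0.125) + (5)²(0.3125) = 10.0625
var(X) = E[X²] − (E[X])² = 10.0625 − (2.5625)² = 3.49609375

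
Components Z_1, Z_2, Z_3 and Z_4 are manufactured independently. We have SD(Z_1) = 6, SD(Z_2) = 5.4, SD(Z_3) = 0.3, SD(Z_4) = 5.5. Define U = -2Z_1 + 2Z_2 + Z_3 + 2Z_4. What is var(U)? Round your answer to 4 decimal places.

381.7300

var(Z_1) = 36, var(Z_2) = 29.16, var(Z_3) = 0.09, var(Z_4) = 30.25
By independence, var(U) = (-2)²var(Z_1) + (2)²var(Z_2) + (1)²var(Z_3) + (2)²var(Z_4)
= (-2)²·36 + (2)²·29.16 + (1)²·0.09 + (2)²·30.25 = 381.73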